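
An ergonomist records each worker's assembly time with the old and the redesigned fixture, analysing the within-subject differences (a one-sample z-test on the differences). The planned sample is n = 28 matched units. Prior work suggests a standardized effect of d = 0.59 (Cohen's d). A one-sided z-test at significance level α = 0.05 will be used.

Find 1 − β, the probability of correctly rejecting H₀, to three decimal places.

Power ≈ 0.930

Noncentrality parameter: δ = d·√n = 0.59 × √28 = 3.1220
Critical value for a one-sided test at α = 0.05: z_α = 1.645.
Power = P(Z > 1.645 − δ) = Φ(1.477) = 0.9302.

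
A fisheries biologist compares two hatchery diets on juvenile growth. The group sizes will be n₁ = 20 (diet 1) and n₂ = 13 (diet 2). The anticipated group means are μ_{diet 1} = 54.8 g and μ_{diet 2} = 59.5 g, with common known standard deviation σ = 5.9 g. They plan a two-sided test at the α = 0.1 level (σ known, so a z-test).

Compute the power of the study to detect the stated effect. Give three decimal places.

Standardized effect: d = |μ_{diet 1} − μ_{diet 2}| / σ = |54.8 − 59.5| / 5.9 = 0.7966
Noncentrality parameter: δ = d / √(1/n₁ + 1/n₂) = 0.7966 / √(1/20 + 1/13) = 2.2360
Two-sided α = 0.1 → critical value z_{0.05} = 1.645.
Power = Φ(δ − 1.645) + Φ(−δ − 1.645) = Φ(0.591) + Φ(-3.881) = 0.7228 + 0.0001 = 0.7228.

Power ≈ 0.723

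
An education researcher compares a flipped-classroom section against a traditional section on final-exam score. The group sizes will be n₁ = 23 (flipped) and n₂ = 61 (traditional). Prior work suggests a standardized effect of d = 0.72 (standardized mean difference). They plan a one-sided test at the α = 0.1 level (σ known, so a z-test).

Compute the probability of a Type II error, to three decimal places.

β ≈ 0.048

Noncentrality parameter: δ = d / √(1/n₁ + 1/n₂) = 0.72 / √(1/23 + 1/61) = 2.9425
One-sided α = 0.1 → critical value z_{0.1} = 1.282.
Power = P(Z > 1.282 − δ) = Φ(1.661) = 0.9516.
Type II error: β = 1 − power = 1 − 0.9516 = 0.0484.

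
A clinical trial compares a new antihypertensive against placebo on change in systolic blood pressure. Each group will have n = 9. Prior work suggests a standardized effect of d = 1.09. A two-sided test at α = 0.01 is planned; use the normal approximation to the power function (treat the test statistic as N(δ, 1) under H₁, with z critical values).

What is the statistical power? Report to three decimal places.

Power ≈ 0.396

Noncentrality parameter: δ = d·√(n/2) = 1.09 × √(9/2) = 2.3122
Two-sided α = 0.01 → critical value z_{0.005} = 2.576.
Power = Φ(δ − 2.576) + Φ(−δ − 2.576) = Φ(-0.264) + Φ(-4.888) = 0.3960 + 0.0000 = 0.3960.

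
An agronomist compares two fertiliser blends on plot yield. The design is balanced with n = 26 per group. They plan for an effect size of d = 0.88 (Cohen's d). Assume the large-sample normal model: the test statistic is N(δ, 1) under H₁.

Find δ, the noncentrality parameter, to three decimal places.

δ ≈ 3.173

δ = d·√(n/2) = 0.88 × √(26/2) = 3.1729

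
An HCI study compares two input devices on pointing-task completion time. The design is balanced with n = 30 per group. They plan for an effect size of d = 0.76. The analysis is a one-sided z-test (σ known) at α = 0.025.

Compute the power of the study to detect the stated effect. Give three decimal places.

Noncentrality parameter: λ = d·√(n/2) = 0.76 × √(30/2) = 2.9435
One-sided α = 0.025 → critical value z_{0.025} = 1.960.
Power = P(Z > 1.960 − λ) = Φ(0.984) = 0.8373.

Power ≈ 0.837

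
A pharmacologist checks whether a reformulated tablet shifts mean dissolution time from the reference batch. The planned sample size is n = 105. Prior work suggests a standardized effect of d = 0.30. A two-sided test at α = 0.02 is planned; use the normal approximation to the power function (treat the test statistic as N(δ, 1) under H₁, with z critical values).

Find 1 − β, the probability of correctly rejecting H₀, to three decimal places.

Noncentrality parameter: λ = d·√n = 0.30 × √105 = 3.0741
Critical value for a two-sided test at α = 0.02: z_{α/2} = 2.326.
Power = Φ(λ − 2.326) + Φ(−λ − 2.326) = Φ(0.748) + Φ(-5.400) = 0.7727 + 0.0000 = 0.7727.

Power ≈ 0.773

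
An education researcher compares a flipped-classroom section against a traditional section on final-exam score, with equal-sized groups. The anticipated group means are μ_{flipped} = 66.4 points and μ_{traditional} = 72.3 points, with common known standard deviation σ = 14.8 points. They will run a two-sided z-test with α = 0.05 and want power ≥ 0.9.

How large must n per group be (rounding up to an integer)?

Standardized effect: d = |μ_{flipped} − μ_{traditional}| / σ = |66.4 − 72.3| / 14.8 = 0.3986
For power 0.9 need Φ(δ − z_{0.025}) = 0.9, so δ = z_{0.025} + z_{0.10} = 1.960 + 1.282 = 3.242.
(Ignoring the negligible lower-tail rejection probability gives the usual closed-form inversion.)
δ = d·√(n/2) ⇒ n = 2(δ/d)² = 2 × (3.242 / 0.3986)² = 132.23.
Round up to the next whole unit.

n = 133 per group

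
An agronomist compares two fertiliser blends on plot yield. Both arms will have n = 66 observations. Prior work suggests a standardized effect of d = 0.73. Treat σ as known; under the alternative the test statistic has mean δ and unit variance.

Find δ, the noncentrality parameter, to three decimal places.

δ ≈ 4.194

The noncentrality parameter scales effect size by the design's sample-size factor: δ = d·√(n/2) = 0.73 × √(66/2) = 4.1935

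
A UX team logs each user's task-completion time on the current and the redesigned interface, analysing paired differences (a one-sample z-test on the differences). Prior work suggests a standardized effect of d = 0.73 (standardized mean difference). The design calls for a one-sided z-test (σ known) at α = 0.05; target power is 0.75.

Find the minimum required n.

For power 0.75 need Φ(δ − z_{0.05}) = 0.75, so δ = z_{0.05} + z_{0.25} = 1.645 + 0.674 = 2.319.
δ = d·√n ⇒ n = (δ/d)² = (2.319 / 0.73)² = 10.09.
Round up to the next whole unit.

n = 11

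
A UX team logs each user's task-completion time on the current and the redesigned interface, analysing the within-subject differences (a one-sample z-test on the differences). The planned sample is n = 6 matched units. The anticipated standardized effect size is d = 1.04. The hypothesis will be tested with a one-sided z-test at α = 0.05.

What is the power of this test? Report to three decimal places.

Power ≈ 0.817

Noncentrality parameter: δ = d·√n = 1.04 × √6 = 2.5475
One-sided α = 0.05 → critical value z_{0.05} = 1.645.
Power = Φ(δ − 1.645) = Φ(0.903) = 0.8166.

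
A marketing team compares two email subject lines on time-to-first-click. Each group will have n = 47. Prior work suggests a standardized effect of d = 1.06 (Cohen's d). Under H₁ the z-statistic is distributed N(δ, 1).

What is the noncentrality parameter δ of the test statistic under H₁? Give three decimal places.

The noncentrality parameter scales effect size by the design's sample-size factor: δ = d·√(n/2) = 1.06 × √(47/2) = 5.1385

δ ≈ 5.139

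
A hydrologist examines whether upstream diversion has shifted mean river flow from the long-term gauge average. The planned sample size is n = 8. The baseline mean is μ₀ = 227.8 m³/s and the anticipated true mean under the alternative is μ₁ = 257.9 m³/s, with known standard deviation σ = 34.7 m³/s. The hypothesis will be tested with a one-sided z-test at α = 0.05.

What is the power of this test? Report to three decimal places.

Power ≈ 0.791

Standardized effect: d = |μ₁ − μ₀| / σ = |257.9 − 227.8| / 34.7 = 0.8674
Noncentrality parameter: δ = d·√n = 0.8674 × √8 = 2.4535
One-sided α = 0.05 → critical value z_{0.05} = 1.645.
Power = P(Z > 1.645 − δ) = Φ(0.809) = 0.7906.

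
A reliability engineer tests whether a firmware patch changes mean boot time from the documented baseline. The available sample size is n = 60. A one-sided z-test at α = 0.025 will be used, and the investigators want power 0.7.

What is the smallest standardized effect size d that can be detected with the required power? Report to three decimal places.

Required noncentrality: δ = z_{0.025} + z_{0.30} = 1.960 + 0.524 = 2.484.
δ = d·√n ⇒ d = δ/√n = 2.484/√60 = 0.3207.

d ≈ 0.321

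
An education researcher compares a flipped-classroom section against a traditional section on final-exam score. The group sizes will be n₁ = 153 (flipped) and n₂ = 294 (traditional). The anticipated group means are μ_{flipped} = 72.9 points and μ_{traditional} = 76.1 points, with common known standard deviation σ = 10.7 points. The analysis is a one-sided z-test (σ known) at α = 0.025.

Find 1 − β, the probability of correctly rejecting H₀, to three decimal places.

Power ≈ 0.851

Standardized effect: d = |μ_{flipped} − μ_{traditional}| / σ = |72.9 − 76.1| / 10.7 = 0.2991
Noncentrality parameter: δ = d / √(1/n₁ + 1/n₂) = 0.2991 / √(1/153 + 1/294) = 3.0001
Critical value for a one-sided test at α = 0.025: z_α = 1.960.
Power = Φ(δ − 1.960) = Φ(1.040) = 0.8509.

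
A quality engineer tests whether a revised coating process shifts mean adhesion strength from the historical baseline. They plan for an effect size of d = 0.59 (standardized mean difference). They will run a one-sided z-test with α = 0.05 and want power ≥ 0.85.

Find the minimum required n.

n = 21

For power 0.85 need Φ(δ − z_{0.05}) = 0.85, so δ = z_{0.05} + z_{0.15} = 1.645 + 1.036 = 2.681.
δ = d·√n ⇒ n = (δ/d)² = (2.681 / 0.59)² = 20.65.
Rounding up, n = 21.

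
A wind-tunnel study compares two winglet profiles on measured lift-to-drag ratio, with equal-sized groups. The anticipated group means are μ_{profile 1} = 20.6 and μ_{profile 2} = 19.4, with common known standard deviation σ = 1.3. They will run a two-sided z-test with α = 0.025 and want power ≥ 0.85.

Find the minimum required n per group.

n = 26 per group

Standardized effect: d = |μ_{profile 1} − μ_{profile 2}| / σ = |20.6 − 19.4| / 1.3 = 0.9231
Set Φ(δ − 2.241) = 0.85; then δ − 2.241 = Φ⁻¹(0.85) = 1.036, giving δ = 3.278.
(The Φ(−δ − z_{α/2}) term is vanishingly small for δ > 0 and is dropped in the standard sample-size formula.)
δ = d·√(n/2) ⇒ n = 2(δ/d)² = 2 × (3.278 / 0.9231)² = 25.22.
Round up to the next whole unit.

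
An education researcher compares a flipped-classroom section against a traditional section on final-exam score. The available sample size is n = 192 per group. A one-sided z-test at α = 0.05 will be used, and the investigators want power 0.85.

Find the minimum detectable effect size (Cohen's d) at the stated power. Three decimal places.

d ≈ 0.274

Required noncentrality: δ = z_{0.05} + z_{0.15} = 1.645 + 1.036 = 2.681.
δ = d·√(n/2) ⇒ d = δ/√(n/2) = 2.681/√(192/2) = 0.2737.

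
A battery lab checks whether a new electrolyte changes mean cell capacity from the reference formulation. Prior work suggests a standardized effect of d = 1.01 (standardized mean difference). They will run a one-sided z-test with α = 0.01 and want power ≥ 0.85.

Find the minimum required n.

n = 12

Set Φ(δ − 2.326) = 0.85; then δ − 2.326 = Φ⁻¹(0.85) = 1.036, giving δ = 3.363.
δ = d·√n ⇒ n = (δ/d)² = (3.363 / 1.01)² = 11.09.
Rounding up, n = 12.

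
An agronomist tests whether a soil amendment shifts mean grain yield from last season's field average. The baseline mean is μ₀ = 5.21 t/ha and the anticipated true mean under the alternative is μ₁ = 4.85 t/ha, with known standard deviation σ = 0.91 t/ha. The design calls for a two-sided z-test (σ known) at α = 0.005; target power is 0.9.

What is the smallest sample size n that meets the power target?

Standardized effect: d = |μ₁ − μ₀| / σ = |4.85 − 5.21| / 0.91 = 0.3956
For power 0.9 need Φ(δ − z_{0.0025}) = 0.9, so δ = z_{0.0025} + z_{0.10} = 2.807 + 1.282 = 4.089.
(Ignoring the negligible lower-tail rejection probability gives the usual closed-form inversion.)
δ = d·√n ⇒ n = (δ/d)² = (4.089 / 0.3956)² = 106.81.
Round up to the next whole unit.

n = 107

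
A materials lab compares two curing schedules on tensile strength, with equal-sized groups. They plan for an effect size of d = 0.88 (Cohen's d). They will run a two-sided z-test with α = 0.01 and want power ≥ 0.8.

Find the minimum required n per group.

Set Φ(δ − 2.576) = 0.8; then δ − 2.576 = Φ⁻¹(0.8) = 0.842, giving δ = 3.417.
(Ignoring the negligible lower-tail rejection probability gives the usual closed-form inversion.)
δ = d·√(n/2) ⇒ n = 2(δ/d)² = 2 × (3.417 / 0.88)² = 30.16.
Rounding up, n = 31 per group.

n = 31 per group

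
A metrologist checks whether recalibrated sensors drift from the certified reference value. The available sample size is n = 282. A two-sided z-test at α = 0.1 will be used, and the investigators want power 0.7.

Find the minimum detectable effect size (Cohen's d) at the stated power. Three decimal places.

Need Φ(δ − 1.645) = 0.7, so δ = 1.645 + 0.524 = 2.169.
(The second rejection-region term Φ(−δ − z_{α/2}) is negligible and dropped.)
δ = d·√n ⇒ d = δ/√n = 2.169/√282 = 0.1292.

d ≈ 0.129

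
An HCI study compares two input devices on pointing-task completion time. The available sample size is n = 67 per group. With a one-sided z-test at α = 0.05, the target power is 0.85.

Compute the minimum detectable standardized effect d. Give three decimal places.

Need Φ(δ − 1.645) = 0.85, so δ = 1.645 + 1.036 = 2.681.
δ = d·√(n/2) ⇒ d = δ/√(n/2) = 2.681/√(67/2) = 0.4633.

d ≈ 0.463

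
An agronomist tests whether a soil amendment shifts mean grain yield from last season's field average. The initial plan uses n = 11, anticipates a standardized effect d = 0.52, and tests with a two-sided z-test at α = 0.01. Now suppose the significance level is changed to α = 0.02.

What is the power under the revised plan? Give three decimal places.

δ = d·√n = 0.52 × √11 = 1.7246 (unchanged). New critical value: z_{0.01} = 2.326.
Revised power = Φ(δ − 2.326) + Φ(−δ − 2.326) = Φ(-0.602) + Φ(-4.051) = 0.2737 + 0.0000 = 0.2737.

Power ≈ 0.274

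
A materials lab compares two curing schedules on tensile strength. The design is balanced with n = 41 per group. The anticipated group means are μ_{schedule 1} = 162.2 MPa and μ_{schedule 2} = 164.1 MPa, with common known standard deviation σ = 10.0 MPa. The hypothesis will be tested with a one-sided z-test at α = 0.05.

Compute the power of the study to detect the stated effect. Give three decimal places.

Standardized effect: d = |μ_{schedule 1} − μ_{schedule 2}| / σ = |162.2 − 164.1| / 10.0 = 0.1900
Noncentrality parameter: δ = d·√(n/2) = 0.1900 × √(41/2) = 0.8603
One-sided α = 0.05 → critical value z_{0.05} = 1.645.
Power = P(Z > 1.645 − δ) = Φ(-0.785) = 0.2163.

Power ≈ 0.216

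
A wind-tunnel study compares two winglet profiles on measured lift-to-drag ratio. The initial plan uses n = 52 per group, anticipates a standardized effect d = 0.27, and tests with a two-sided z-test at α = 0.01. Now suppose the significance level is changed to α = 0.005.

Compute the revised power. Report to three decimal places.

δ = d·√(n/2) = 0.27 × √(52/2) = 1.3767 (unchanged). New critical value: z_{0.0025} = 2.807.
Revised power = Φ(δ − 2.807) + Φ(−δ − 2.807) = Φ(-1.430) + Φ(-4.184) = 0.0763 + 0.0000 = 0.0763.

Power ≈ 0.076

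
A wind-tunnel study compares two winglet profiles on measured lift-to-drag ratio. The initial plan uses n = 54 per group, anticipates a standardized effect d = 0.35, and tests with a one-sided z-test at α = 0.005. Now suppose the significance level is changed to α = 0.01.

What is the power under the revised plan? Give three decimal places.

Power ≈ 0.306

δ = d·√(n/2) = 0.35 × √(54/2) = 1.8187 (unchanged). New critical value: z_{0.01} = 2.326.
Revised power = Φ(δ − 2.326) = Φ(-0.508) = 0.3058.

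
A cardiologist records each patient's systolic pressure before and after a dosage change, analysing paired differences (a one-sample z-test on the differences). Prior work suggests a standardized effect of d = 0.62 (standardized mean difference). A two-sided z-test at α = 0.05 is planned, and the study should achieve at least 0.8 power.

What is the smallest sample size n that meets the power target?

n = 21

For power 0.8 need Φ(δ − z_{0.025}) = 0.8, so δ = z_{0.025} + z_{0.20} = 1.960 + 0.842 = 2.802.
(The Φ(−δ − z_{α/2}) term is vanishingly small for δ > 0 and is dropped in the standard sample-size formula.)
δ = d·√n ⇒ n = (δ/d)² = (2.802 / 0.62)² = 20.42.
Round up to the next whole unit.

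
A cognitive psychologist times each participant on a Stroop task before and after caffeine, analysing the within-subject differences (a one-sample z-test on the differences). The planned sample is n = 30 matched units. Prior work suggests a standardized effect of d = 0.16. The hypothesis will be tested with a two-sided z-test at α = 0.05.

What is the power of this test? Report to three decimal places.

Noncentrality parameter: δ = d·√n = 0.16 × √30 = 0.8764
Critical value for a two-sided test at α = 0.05: z_{α/2} = 1.960.
Power = Φ(δ − 1.960) + Φ(−δ − 1.960) = Φ(-1.084) + Φ(-2.836) = 0.1393 + 0.0023 = 0.1416.

Power ≈ 0.142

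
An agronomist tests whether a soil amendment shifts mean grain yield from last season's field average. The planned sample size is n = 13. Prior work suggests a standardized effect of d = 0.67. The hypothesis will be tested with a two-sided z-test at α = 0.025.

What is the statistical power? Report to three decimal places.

Power ≈ 0.569

Noncentrality parameter: δ = d·√n = 0.67 × √13 = 2.4157
Two-sided α = 0.025 → critical value z_{0.0125} = 2.241.
Power = Φ(δ − 2.241) + Φ(−δ − 2.241) = Φ(0.174) + Φ(-4.657) = 0.5692 + 0.0000 = 0.5692.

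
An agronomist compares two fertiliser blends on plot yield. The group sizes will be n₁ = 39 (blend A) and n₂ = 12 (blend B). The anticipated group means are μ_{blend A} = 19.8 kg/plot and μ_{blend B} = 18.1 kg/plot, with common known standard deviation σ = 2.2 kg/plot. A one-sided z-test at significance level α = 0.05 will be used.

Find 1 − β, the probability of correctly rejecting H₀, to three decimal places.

Standardized effect: d = |μ_{blend A} − μ_{blend B}| / σ = |19.8 − 18.1| / 2.2 = 0.7727
Noncentrality parameter: δ = d / √(1/n₁ + 1/n₂) = 0.7727 / √(1/39 + 1/12) = 2.3408
Critical value for a one-sided test at α = 0.05: z_α = 1.645.
Power = Φ(δ − 1.645) = Φ(0.696) = 0.7568.

Power ≈ 0.757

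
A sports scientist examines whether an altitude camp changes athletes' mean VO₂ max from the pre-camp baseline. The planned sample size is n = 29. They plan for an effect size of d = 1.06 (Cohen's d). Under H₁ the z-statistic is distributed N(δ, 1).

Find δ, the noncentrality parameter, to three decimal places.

δ ≈ 5.708

δ = d·√n = 1.06 × √29 = 5.7083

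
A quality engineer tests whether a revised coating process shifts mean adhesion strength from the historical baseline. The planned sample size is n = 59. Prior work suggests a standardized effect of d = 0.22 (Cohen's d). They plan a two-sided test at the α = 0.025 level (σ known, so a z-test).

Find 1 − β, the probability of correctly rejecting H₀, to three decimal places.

Power ≈ 0.291

Noncentrality parameter: δ = d·√n = 0.22 × √59 = 1.6899
Two-sided α = 0.025 → critical value z_{0.0125} = 2.241.
Power = Φ(δ − 2.241) + Φ(−δ − 2.241) = Φ(-0.552) + Φ(-3.931) = 0.2906 + 0.0000 = 0.2907.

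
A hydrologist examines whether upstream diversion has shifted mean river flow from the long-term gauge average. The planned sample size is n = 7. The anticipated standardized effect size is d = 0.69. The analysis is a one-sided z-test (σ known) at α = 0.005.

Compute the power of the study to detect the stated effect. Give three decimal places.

Power ≈ 0.227

Noncentrality parameter: λ = d·√n = 0.69 × √7 = 1.8256
Critical value for a one-sided test at α = 0.005: z_α = 2.576.
Power = P(Z > 2.576 − λ) = Φ(-0.750) = 0.2265.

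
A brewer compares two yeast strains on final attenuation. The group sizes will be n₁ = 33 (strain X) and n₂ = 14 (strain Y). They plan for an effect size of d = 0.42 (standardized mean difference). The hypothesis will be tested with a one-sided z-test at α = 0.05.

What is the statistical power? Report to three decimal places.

Noncentrality parameter: δ = d / √(1/n₁ + 1/n₂) = 0.42 / √(1/33 + 1/14) = 1.3168
One-sided α = 0.05 → critical value z_{0.05} = 1.645.
Power = P(Z > 1.645 − δ) = Φ(-0.328) = 0.3714.

Power ≈ 0.371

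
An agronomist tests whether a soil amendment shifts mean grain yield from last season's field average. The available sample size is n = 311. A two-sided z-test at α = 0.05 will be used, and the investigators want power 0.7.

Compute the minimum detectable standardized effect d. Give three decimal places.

Required noncentrality: δ = z_{0.025} + z_{0.30} = 1.960 + 0.524 = 2.484.
(Lower-tail contribution to power is negligible for δ > 0.)
δ = d·√n ⇒ d = δ/√n = 2.484/√311 = 0.1409.

d ≈ 0.141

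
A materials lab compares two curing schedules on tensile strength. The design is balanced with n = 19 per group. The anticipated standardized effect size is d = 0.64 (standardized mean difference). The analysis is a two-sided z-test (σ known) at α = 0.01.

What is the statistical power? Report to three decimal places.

Power ≈ 0.273

Noncentrality parameter: δ = d·√(n/2) = 0.64 × √(19/2) = 1.9726
Two-sided α = 0.01 → critical value z_{0.005} = 2.576.
Power = Φ(δ − 2.576) + Φ(−δ − 2.576) = Φ(-0.603) + Φ(-4.548) = 0.2732 + 0.0000 = 0.2732.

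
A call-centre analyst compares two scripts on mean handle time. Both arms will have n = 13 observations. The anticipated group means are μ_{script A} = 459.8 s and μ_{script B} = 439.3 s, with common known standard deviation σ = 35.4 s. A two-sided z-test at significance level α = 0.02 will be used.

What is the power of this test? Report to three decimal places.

Standardized effect: d = |μ_{script A} − μ_{script B}| / σ = |459.8 − 439.3| / 35.4 = 0.5791
Noncentrality parameter: λ = d·√(n/2) = 0.5791 × √(13/2) = 1.4764
Critical value for a two-sided test at α = 0.02: z_{α/2} = 2.326.
Power = Φ(λ − 2.326) + Φ(−λ − 2.326) = Φ(-0.850) + Φ(-3.803) = 0.1977 + 0.0001 = 0.1978.

Power ≈ 0.198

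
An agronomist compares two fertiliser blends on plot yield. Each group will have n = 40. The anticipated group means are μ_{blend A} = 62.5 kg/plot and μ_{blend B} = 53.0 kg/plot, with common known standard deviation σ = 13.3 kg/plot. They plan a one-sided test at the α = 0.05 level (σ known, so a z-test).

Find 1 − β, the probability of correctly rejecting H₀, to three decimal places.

Power ≈ 0.939

Standardized effect: d = |μ_{blend A} − μ_{blend B}| / σ = |62.5 − 53.0| / 13.3 = 0.7143
Noncentrality parameter: δ = d·√(n/2) = 0.7143 × √(40/2) = 3.1944
Critical value for a one-sided test at α = 0.05: z_α = 1.645.
Power = Φ(δ − 1.645) = Φ(1.550) = 0.9394.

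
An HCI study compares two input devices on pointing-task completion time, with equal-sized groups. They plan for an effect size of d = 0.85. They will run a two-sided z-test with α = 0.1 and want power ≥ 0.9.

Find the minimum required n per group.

n = 24 per group

Set Φ(δ − 1.645) = 0.9; then δ − 1.645 = Φ⁻¹(0.9) = 1.282, giving δ = 2.926.
(Ignoring the negligible lower-tail rejection probability gives the usual closed-form inversion.)
δ = d·√(n/2) ⇒ n = 2(δ/d)² = 2 × (2.926 / 0.85)² = 23.71.
Round up to the next whole unit.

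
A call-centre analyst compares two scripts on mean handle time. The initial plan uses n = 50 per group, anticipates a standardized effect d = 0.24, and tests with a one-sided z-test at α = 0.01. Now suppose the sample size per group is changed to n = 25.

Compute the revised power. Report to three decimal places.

Power ≈ 0.070

With n = 25 per group: δ = d·√(n/2) = 0.24 × √(25/2) = 0.8485. Critical value z_{0.01} = 2.326.
Revised power = P(Z > 2.326 − δ) = Φ(-1.478) = 0.0697.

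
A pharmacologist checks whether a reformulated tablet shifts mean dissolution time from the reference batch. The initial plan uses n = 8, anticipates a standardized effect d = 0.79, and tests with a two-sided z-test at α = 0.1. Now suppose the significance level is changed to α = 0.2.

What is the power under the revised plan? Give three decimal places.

Power ≈ 0.830

δ = d·√n = 0.79 × √8 = 2.2345 (unchanged). New critical value: z_{0.1} = 1.282.
Revised power = Φ(δ − 1.282) + Φ(−δ − 1.282) = Φ(0.953) + Φ(-3.516) = 0.8297 + 0.0002 = 0.8299.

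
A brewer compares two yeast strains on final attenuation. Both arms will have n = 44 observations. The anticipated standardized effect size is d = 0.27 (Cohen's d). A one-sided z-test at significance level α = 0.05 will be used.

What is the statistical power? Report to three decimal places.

Noncentrality parameter: δ = d·√(n/2) = 0.27 × √(44/2) = 1.2664
Critical value for a one-sided test at α = 0.05: z_α = 1.645.
Power = Φ(δ − 1.645) = Φ(-0.378) = 0.3526.

Power ≈ 0.353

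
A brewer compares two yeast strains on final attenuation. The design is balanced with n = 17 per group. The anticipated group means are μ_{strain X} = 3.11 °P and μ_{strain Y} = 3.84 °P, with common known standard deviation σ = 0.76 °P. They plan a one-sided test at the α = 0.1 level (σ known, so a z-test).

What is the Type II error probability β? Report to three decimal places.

Standardized effect: d = |μ_{strain X} − μ_{strain Y}| / σ = |3.11 − 3.84| / 0.76 = 0.9605
Noncentrality parameter: δ = d·√(n/2) = 0.9605 × √(17/2) = 2.8004
One-sided α = 0.1 → critical value z_{0.1} = 1.282.
Power = Φ(δ − 1.282) = Φ(1.519) = 0.9356.
Type II error: β = 1 − power = 1 − 0.9356 = 0.0644.

β ≈ 0.064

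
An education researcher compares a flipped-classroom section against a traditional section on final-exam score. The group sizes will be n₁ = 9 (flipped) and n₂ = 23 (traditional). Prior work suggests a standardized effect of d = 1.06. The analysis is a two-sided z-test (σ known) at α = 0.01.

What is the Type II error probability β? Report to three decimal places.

Noncentrality parameter: δ = d / √(1/n₁ + 1/n₂) = 1.06 / √(1/9 + 1/23) = 2.6960
Two-sided α = 0.01 → critical value z_{0.005} = 2.576.
Power = Φ(δ − 2.576) + Φ(−δ − 2.576) = Φ(0.120) + Φ(-5.272) = 0.5478 + 0.0000 = 0.5478.
Type II error: β = 1 − power = 1 − 0.5478 = 0.4522.

β ≈ 0.452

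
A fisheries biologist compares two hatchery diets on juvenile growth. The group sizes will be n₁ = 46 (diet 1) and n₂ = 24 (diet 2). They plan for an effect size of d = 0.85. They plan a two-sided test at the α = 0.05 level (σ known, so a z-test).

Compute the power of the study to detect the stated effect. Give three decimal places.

Noncentrality parameter: δ = d / √(1/n₁ + 1/n₂) = 0.85 / √(1/46 + 1/24) = 3.3756
Two-sided α = 0.05 → critical value z_{0.025} = 1.960.
Power = Φ(δ − 1.960) + Φ(−δ − 1.960) = Φ(1.416) + Φ(-5.336) = 0.9216 + 0.0000 = 0.9216.

Power ≈ 0.922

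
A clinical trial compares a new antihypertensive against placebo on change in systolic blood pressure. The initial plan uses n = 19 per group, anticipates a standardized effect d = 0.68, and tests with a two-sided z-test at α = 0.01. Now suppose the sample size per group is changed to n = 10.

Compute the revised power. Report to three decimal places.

With n = 10 per group: δ = d·√(n/2) = 0.68 × √(10/2) = 1.5205. Critical value z_{0.005} = 2.576.
Revised power = Φ(δ − 2.576) + Φ(−δ − 2.576) = Φ(-1.055) + Φ(-4.096) = 0.1456 + 0.0000 = 0.1457.

Power ≈ 0.146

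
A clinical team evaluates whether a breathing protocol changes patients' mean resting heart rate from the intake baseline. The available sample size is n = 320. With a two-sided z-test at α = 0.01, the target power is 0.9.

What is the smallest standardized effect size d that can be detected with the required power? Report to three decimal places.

Required noncentrality: δ = z_{0.005} + z_{0.10} = 2.576 + 1.282 = 3.857.
(The second rejection-region term Φ(−δ − z_{α/2}) is negligible and dropped.)
δ = d·√n ⇒ d = δ/√n = 3.857/√320 = 0.2156.

d ≈ 0.216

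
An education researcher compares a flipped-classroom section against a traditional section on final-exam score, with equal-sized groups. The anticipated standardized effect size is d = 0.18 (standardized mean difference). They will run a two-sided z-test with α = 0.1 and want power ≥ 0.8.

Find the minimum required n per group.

Set Φ(δ − 1.645) = 0.8; then δ − 1.645 = Φ⁻¹(0.8) = 0.842, giving δ = 2.486.
(Ignoring the negligible lower-tail rejection probability gives the usual closed-form inversion.)
δ = d·√(n/2) ⇒ n = 2(δ/d)² = 2 × (2.486 / 0.18)² = 381.64.
Rounding up, n = 382 per group.

n = 382 per group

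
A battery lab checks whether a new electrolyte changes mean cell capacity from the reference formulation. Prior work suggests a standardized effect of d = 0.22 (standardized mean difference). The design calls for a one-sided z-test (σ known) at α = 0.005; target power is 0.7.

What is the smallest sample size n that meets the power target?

For power 0.7 need Φ(δ − z_{0.005}) = 0.7, so δ = z_{0.005} + z_{0.30} = 2.576 + 0.524 = 3.100.
δ = d·√n ⇒ n = (δ/d)² = (3.100 / 0.22)² = 198.58.
Round up to the next whole unit.

n = 199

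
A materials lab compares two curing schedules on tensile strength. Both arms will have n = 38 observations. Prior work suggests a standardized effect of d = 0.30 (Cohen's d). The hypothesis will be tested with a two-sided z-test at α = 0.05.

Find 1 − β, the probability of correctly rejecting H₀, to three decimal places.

Noncentrality parameter: δ = d·√(n/2) = 0.30 × √(38/2) = 1.3077
Critical value for a two-sided test at α = 0.05: z_{α/2} = 1.960.
Power = Φ(δ − 1.960) + Φ(−δ − 1.960) = Φ(-0.652) + Φ(-3.268) = 0.2571 + 0.0005 = 0.2576.

Power ≈ 0.258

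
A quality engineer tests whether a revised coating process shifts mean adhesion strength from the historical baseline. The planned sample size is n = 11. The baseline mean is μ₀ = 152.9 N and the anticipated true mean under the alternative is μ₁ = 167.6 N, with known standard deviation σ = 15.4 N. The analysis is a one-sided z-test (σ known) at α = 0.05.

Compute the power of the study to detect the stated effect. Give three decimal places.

Standardized effect: d = |μ₁ − μ₀| / σ = |167.6 − 152.9| / 15.4 = 0.9545
Noncentrality parameter: δ = d·√n = 0.9545 × √11 = 3.1659
One-sided α = 0.05 → critical value z_{0.05} = 1.645.
Power = Φ(δ − 1.645) = Φ(1.521) = 0.9359.

Power ≈ 0.936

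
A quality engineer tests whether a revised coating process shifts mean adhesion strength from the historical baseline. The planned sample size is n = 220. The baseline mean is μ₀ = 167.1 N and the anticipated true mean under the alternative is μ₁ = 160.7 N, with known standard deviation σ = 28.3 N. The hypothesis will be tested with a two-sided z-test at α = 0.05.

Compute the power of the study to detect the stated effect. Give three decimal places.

Power ≈ 0.918

Standardized effect: d = |μ₁ − μ₀| / σ = |160.7 − 167.1| / 28.3 = 0.2261
Noncentrality parameter: δ = d·√n = 0.2261 × √220 = 3.3543
Critical value for a two-sided test at α = 0.05: z_{α/2} = 1.960.
Power = Φ(δ − 1.960) + Φ(−δ − 1.960) = Φ(1.394) + Φ(-5.314) = 0.9184 + 0.0000 = 0.9184.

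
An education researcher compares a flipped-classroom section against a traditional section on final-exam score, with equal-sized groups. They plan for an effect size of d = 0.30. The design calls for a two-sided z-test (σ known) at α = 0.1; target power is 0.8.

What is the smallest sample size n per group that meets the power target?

For power 0.8 need Φ(δ − z_{0.05}) = 0.8, so δ = z_{0.05} + z_{0.20} = 1.645 + 0.842 = 2.486.
(The Φ(−δ − z_{α/2}) term is vanishingly small for δ > 0 and is dropped in the standard sample-size formula.)
δ = d·√(n/2) ⇒ n = 2(δ/d)² = 2 × (2.486 / 0.30)² = 137.39.
Round up to the next whole unit.

n = 138 per group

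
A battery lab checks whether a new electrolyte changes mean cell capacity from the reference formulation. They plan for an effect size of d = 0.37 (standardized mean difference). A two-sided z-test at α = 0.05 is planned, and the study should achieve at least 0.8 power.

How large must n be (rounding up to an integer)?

n = 58

For power 0.8 need Φ(δ − z_{0.025}) = 0.8, so δ = z_{0.025} + z_{0.20} = 1.960 + 0.842 = 2.802.
(The Φ(−δ − z_{α/2}) term is vanishingly small for δ > 0 and is dropped in the standard sample-size formula.)
δ = d·√n ⇒ n = (δ/d)² = (2.802 / 0.37)² = 57.33.
Rounding up, n = 58.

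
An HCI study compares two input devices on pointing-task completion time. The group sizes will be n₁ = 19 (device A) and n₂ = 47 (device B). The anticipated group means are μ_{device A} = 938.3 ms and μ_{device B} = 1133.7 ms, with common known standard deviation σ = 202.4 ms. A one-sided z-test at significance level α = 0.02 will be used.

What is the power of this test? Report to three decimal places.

Power ≈ 0.933

Standardized effect: d = |μ_{device A} − μ_{device B}| / σ = |938.3 − 1133.7| / 202.4 = 0.9654
Noncentrality parameter: δ = d / √(1/n₁ + 1/n₂) = 0.9654 / √(1/19 + 1/47) = 3.5511
One-sided α = 0.02 → critical value z_{0.02} = 2.054.
Power = Φ(δ − 2.054) = Φ(1.497) = 0.9329.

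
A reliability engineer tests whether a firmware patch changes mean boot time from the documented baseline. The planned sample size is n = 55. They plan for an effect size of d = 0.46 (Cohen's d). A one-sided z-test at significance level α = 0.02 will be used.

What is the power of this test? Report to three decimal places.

Power ≈ 0.913

Noncentrality parameter: δ = d·√n = 0.46 × √55 = 3.4115
One-sided α = 0.02 → critical value z_{0.02} = 2.054.
Power = Φ(δ − 2.054) = Φ(1.358) = 0.9127.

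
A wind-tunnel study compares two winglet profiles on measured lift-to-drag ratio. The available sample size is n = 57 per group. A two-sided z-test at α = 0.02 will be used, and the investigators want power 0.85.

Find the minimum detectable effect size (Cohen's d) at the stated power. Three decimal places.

Need Φ(δ − 2.326) = 0.85, so δ = 2.326 + 1.036 = 3.363.
(The second rejection-region term Φ(−δ − z_{α/2}) is negligible and dropped.)
δ = d·√(n/2) ⇒ d = δ/√(n/2) = 3.363/√(57/2) = 0.6299.

d ≈ 0.630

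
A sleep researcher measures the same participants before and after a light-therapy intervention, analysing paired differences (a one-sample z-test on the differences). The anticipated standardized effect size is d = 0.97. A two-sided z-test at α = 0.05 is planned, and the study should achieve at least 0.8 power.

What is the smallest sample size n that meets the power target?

For power 0.8 need Φ(δ − z_{0.025}) = 0.8, so δ = z_{0.025} + z_{0.20} = 1.960 + 0.842 = 2.802.
(The Φ(−δ − z_{α/2}) term is vanishingly small for δ > 0 and is dropped in the standard sample-size formula.)
δ = d·√n ⇒ n = (δ/d)² = (2.802 / 0.97)² = 8.34.
Round up to the next whole unit.

n = 9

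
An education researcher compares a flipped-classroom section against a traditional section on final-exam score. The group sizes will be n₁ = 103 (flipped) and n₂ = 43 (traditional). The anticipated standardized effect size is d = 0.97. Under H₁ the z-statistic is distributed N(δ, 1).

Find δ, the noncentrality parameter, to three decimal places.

δ ≈ 5.343

The noncentrality parameter scales effect size by the design's sample-size factor: δ = d / √(1/n₁ + 1/n₂) = 0.97 / √(1/103 + 1/43) = 5.3425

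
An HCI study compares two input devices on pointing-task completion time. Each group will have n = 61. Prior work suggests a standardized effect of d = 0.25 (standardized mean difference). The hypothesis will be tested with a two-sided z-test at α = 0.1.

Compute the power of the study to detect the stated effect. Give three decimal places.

Noncentrality parameter: δ = d·√(n/2) = 0.25 × √(61/2) = 1.3807
Two-sided α = 0.1 → critical value z_{0.05} = 1.645.
Power = Φ(δ − 1.645) + Φ(−δ − 1.645) = Φ(-0.264) + Φ(-3.026) = 0.3958 + 0.0012 = 0.3971.

Power ≈ 0.397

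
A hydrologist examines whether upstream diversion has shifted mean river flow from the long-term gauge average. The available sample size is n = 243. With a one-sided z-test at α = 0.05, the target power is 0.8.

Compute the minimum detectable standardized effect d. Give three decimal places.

d ≈ 0.160

Need Φ(δ − 1.645) = 0.8, so δ = 1.645 + 0.842 = 2.486.
δ = d·√n ⇒ d = δ/√n = 2.486/√243 = 0.1595.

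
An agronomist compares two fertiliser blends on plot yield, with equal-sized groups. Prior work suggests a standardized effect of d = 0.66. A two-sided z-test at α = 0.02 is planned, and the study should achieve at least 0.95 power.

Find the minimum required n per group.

n = 73 per group

Set Φ(δ − 2.326) = 0.95; then δ − 2.326 = Φ⁻¹(0.95) = 1.645, giving δ = 3.971.
(For δ > 0 the lower-tail rejection region contributes negligibly to power, so the one-term inversion is standard.)
δ = d·√(n/2) ⇒ n = 2(δ/d)² = 2 × (3.971 / 0.66)² = 72.41.
Rounding up, n = 73 per group.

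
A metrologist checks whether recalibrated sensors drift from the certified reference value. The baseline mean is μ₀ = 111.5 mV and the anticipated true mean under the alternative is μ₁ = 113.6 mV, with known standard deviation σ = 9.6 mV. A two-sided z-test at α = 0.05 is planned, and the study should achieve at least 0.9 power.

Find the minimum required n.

n = 220

Standardized effect: d = |μ₁ − μ₀| / σ = |113.6 − 111.5| / 9.6 = 0.2188
For power 0.9 need Φ(δ − z_{0.025}) = 0.9, so δ = z_{0.025} + z_{0.10} = 1.960 + 1.282 = 3.242.
(For δ > 0 the lower-tail rejection region contributes negligibly to power, so the one-term inversion is standard.)
δ = d·√n ⇒ n = (δ/d)² = (3.242 / 0.2188)² = 219.58.
Round up to the next whole unit.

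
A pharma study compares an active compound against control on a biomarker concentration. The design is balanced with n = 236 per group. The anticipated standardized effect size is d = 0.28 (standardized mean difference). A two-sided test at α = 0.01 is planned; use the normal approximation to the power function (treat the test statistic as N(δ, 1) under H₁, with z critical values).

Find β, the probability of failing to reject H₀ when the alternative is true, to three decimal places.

Noncentrality parameter: δ = d·√(n/2) = 0.28 × √(236/2) = 3.0416
Two-sided α = 0.01 → critical value z_{0.005} = 2.576.
Power = Φ(δ − 2.576) + Φ(−δ − 2.576) = Φ(0.466) + Φ(-5.617) = 0.6793 + 0.0000 = 0.6793.
Type II error: β = 1 − power = 1 − 0.6793 = 0.3207.

β ≈ 0.321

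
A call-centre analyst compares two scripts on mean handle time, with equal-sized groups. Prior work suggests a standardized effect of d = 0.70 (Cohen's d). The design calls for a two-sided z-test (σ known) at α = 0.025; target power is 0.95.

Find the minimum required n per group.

For power 0.95 need Φ(δ − z_{0.0125}) = 0.95, so δ = z_{0.0125} + z_{0.05} = 2.241 + 1.645 = 3.886.
(The Φ(−δ − z_{α/2}) term is vanishingly small for δ > 0 and is dropped in the standard sample-size formula.)
δ = d·√(n/2) ⇒ n = 2(δ/d)² = 2 × (3.886 / 0.70)² = 61.64.
Rounding up, n = 62 per group.

n = 62 per group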